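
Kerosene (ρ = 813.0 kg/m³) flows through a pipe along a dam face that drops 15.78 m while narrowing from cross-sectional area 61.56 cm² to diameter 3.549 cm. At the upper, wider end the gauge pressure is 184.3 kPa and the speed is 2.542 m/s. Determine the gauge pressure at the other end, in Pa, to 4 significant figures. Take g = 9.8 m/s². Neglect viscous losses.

P₂ ≈ 210900 Pa

Continuity gives A₁v₁ = A₂v₂, so v₂ = (61.56 cm²)/(9.892 cm²) × 2.542 m/s = 15.82 m/s.
Energy conservation along the streamline gives P₂ = P₁ − ½ρ(v₂² − v₁²) − ρg(h₂ − h₁).
P₂ = 184300 + ½·813.0·(2.542² − 15.82²) − 813.0·9.8·(−15.78) = 184300 + (-99090) − (-125700) = 210900 Pa.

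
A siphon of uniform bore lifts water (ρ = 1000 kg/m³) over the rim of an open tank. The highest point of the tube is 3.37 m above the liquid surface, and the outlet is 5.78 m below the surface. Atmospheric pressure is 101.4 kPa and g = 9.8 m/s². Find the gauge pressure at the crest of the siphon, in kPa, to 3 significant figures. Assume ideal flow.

-89.7 kPa

Bernoulli surface→outlet gives ½v² = g·h_out, so v = √(2·9.8·5.78) = 10.6 m/s.
With constant cross-section the crest speed equals v; applying Bernoulli from the surface up to the crest, P_top = P_atm − ½ρv² − ρg·h_top.
P_top = 101400 − ½·1000·10.6² − 1000·9.8·3.37 = 11700 Pa. So P_gauge = P_top − P_atm = -89700 Pa.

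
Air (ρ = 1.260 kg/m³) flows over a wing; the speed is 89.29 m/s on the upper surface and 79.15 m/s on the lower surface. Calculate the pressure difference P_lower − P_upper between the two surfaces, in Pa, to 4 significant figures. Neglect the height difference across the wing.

Bernoulli (same height): P_lower − P_upper = ½ρ(v_upper² − v_lower²).
ΔP = ½·1.260·(89.29² − 79.15²) = 1076 Pa.

ΔP ≈ 1076 Pa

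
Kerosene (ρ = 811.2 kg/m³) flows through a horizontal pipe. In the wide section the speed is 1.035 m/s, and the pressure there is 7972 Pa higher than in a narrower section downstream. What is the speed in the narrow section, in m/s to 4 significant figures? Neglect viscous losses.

With h₁ = h₂, rearranging Bernoulli gives v₂ = √(v₁² + 2ΔP/ρ).
v₂ = √(1.035² + 2·7972/811.2) = √(1.071 + 19.65) = 4.553 m/s.

v₂ ≈ 4.553 m/s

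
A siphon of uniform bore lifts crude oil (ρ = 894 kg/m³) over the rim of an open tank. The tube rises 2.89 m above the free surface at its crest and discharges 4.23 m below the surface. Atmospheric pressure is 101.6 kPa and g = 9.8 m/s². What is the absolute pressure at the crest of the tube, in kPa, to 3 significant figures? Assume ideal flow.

P_top = 39.2 kPa

From the surface to the outlet (both open to atmosphere, surface at rest): v = √(2g·h_out) = √(2·9.8·4.23) = 9.11 m/s.
With constant cross-section the crest speed equals v; applying Bernoulli from the surface up to the crest, P_top = P_atm − ½ρv² − ρg·h_top.
P_top = 101600 − ½·894·9.11² − 894·9.8·2.89 = 39200 Pa.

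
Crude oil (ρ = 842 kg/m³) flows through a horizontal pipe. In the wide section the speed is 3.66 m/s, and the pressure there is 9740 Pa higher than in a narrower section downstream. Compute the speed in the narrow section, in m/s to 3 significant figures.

6.04 m/s

Along the level pipe P + ½ρv² is conserved, hence v₂² = v₁² + 2(P₁ − P₂)/ρ.
v₂ = √(3.66² + 2·9740/842) = √(13.4 + 23.1) = 6.04 m/s.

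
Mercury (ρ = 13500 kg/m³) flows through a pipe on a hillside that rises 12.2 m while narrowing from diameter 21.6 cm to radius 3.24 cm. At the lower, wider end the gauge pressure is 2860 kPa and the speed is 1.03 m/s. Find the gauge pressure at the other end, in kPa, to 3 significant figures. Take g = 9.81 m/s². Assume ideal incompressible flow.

Continuity gives A₁v₁ = A₂v₂, so v₂ = (366 cm²)/(33.0 cm²) × 1.03 m/s = 11.4 m/s.
Bernoulli: P₁ + ½ρv₁² + ρg h₁ = P₂ + ½ρv₂² + ρg h₂, so P₂ = P₁ + ½ρ(v₁² − v₂²) − ρg(h₂ − h₁).
P₂ = 2860000 + ½·13500·(1.03² − 11.4²) − 13500·9.81·(+12.2) = 2860000 + (-877000) − (1620000) = 367000 Pa.

367 kPa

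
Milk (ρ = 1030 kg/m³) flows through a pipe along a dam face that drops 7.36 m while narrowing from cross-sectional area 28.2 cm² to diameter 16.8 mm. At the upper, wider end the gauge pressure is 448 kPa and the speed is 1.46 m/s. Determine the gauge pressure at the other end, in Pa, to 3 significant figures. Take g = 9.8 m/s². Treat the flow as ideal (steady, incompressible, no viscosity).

346000 Pa

Mass conservation (A₁v₁ = A₂v₂) gives v₂ = 1.46 × 28.2/2.22 = 18.6 m/s.
Energy conservation along the streamline gives P₂ = P₁ − ½ρ(v₂² − v₁²) − ρg(h₂ − h₁).
P₂ = 448000 + ½·1030·(1.46² − 18.6²) − 1030·9.8·(−7.36) = 448000 + (-177000) − (-74300) = 346000 Pa.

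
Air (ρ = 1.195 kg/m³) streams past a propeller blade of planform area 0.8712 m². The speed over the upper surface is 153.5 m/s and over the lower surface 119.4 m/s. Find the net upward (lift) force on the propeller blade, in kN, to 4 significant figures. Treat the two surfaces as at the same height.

F ≈ 4.844 kN

The faster flow above has the lower pressure; Bernoulli (same height) gives ΔP = ½ρ(v_up² − v_low²).
ΔP = ½·1.195·(153.5² − 119.4²) = 5560 Pa.
Lift = ΔP · A = 5560 × 0.8712 = 4844 N.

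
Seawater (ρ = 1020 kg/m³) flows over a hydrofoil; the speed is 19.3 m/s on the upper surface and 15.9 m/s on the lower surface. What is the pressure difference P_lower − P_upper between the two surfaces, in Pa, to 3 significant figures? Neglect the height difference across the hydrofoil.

With negligible Δh, P + ½ρv² is constant, so P_low − P_up = ½ρ(v_up² − v_low²).
ΔP = ½·1020·(19.3² − 15.9²) = 61000 Pa.

61000 Pa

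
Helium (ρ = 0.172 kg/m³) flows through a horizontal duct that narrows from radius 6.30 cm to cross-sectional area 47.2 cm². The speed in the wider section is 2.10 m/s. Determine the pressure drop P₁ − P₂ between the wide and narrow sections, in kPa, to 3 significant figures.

ΔP = 0.00227 kPa

Mass conservation (A₁v₁ = A₂v₂) gives v₂ = 2.10 × 125/47.2 = 5.55 m/s.
With no height change, Bernoulli's equation is P₁ + ½ρv₁² = P₂ + ½ρv₂².
P₁ − P₂ = ½·0.172·(5.55² − 2.10²) = ½·0.172·26.4 = 2.27 Pa.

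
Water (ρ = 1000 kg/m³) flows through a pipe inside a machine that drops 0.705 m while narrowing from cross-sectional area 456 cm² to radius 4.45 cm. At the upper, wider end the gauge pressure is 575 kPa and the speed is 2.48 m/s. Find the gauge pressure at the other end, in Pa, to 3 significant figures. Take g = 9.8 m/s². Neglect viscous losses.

P₂ ≈ 420000 Pa

By continuity, v₂ = v₁·A₁/A₂ = 2.48·(456/62.2) = 18.2 m/s.
Bernoulli: P₁ + ½ρv₁² + ρg h₁ = P₂ + ½ρv₂² + ρg h₂, so P₂ = P₁ + ½ρ(v₁² − v₂²) − ρg(h₂ − h₁).
P₂ = 575000 + ½·1000·(2.48² − 18.2²) − 1000·9.8·(−0.705) = 575000 + (-162000) − (-6910) = 420000 Pa.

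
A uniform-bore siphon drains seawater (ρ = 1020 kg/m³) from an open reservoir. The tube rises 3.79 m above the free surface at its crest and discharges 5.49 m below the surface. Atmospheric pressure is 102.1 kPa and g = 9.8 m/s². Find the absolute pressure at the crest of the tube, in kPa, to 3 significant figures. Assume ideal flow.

The outlet speed comes from Torricelli: v = √(2g·5.49) = 10.4 m/s.
With constant cross-section the crest speed equals v; applying Bernoulli from the surface up to the crest, P_top = P_atm − ½ρv² − ρg·h_top.
P_top = 102100 − ½·1020·10.4² − 1020·9.8·3.79 = 9340 Pa.

P_top ≈ 9.34 kPa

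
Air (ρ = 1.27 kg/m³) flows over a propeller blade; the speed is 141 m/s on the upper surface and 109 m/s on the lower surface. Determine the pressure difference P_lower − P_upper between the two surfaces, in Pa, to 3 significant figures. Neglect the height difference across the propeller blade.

5080 Pa

With negligible Δh, P + ½ρv² is constant, so P_low − P_up = ½ρ(v_up² − v_low²).
ΔP = ½·1.27·(141² − 109²) = 5080 Pa.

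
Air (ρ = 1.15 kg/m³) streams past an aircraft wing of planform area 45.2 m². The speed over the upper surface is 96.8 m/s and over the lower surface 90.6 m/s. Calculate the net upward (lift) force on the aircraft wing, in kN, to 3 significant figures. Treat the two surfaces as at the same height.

F ≈ 30.2 kN

The faster flow above has the lower pressure; Bernoulli (same height) gives ΔP = ½ρ(v_up² − v_low²).
ΔP = ½·1.15·(96.8² − 90.6²) = 668 Pa.
Lift = ΔP · A = 668 × 45.2 = 30200 N.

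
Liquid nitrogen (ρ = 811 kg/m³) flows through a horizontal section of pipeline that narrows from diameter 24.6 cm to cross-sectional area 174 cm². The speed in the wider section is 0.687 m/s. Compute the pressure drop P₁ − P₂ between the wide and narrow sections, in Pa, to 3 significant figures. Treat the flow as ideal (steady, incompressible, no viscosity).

1240 Pa

The volume flow rate is constant, so v₂ = (A₁/A₂)v₁ = (475/174)·0.687 = 1.88 m/s.
With no height change, Bernoulli's equation is P₁ + ½ρv₁² = P₂ + ½ρv₂².
P₁ − P₂ = ½·811·(1.88² − 0.687²) = ½·811·3.05 = 1240 Pa.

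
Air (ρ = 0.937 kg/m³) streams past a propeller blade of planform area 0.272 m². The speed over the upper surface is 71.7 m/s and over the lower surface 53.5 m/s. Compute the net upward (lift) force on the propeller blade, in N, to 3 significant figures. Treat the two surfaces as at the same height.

The faster flow above has the lower pressure; Bernoulli (same height) gives ΔP = ½ρ(v_up² − v_low²).
ΔP = ½·0.937·(71.7² − 53.5²) = 1070 Pa.
Lift = ΔP · A = 1070 × 0.272 = 290 N.

290 N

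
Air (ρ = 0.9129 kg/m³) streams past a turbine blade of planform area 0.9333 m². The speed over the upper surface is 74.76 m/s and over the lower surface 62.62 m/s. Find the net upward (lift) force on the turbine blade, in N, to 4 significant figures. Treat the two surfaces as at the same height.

With equal heights on the two surfaces, Bernoulli gives P_lower − P_upper = ½ρ(v_upper² − v_lower²).
ΔP = ½·0.9129·(74.76² − 62.62²) = 761.3 Pa.
Lift = ΔP · A = 761.3 × 0.9333 = 710.5 N.

F ≈ 710.5 N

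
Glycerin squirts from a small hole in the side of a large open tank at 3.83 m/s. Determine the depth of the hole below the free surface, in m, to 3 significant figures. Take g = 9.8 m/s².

h = 0.748 m

Inverting v = √(2gh) gives h = v² / 2g.
h = 3.83²/(2·9.8) = 14.7/19.60 = 0.748 m.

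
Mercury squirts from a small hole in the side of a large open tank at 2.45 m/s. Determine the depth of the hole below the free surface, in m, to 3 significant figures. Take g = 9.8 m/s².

For a small hole in a large open tank, ½v² = gh, giving h = v²/(2g).
h = 2.45²/(2·9.8) = 6.00/19.60 = 0.306 m.

0.306 m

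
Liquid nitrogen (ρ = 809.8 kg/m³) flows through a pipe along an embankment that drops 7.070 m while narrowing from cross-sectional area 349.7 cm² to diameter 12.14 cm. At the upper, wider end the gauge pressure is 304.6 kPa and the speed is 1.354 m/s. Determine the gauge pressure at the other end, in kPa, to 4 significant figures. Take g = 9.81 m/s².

P₂ ≈ 354.7 kPa

The volume flow rate is constant, so v₂ = (A₁/A₂)v₁ = (349.7/115.8)·1.354 = 4.091 m/s.
Applying Bernoulli between the two ends and solving for P₂: P₂ = P₁ + ½ρ(v₁² − v₂²) − ρgΔh.
P₂ = 304600 + ½·809.8·(1.354² − 4.091²) − 809.8·9.81·(−7.070) = 304600 + (-6033) − (-56170) = 354700 Pa.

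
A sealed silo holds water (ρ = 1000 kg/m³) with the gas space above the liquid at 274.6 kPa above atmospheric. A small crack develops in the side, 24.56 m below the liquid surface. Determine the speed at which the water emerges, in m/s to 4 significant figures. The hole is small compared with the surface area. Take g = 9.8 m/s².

v = 32.10 m/s

Take point 1 at the surface (v₁ ≈ 0) and point 2 at the hole (at atmospheric pressure). Bernoulli: P₁ + ρg h = P_atm + ½ρv₂².
With P₁ − P_atm = 274600 Pa, v₂ = √(2gh + 2ΔP/ρ) = √(2·9.8·24.56 + 2·274600/1000) = 32.10 m/s.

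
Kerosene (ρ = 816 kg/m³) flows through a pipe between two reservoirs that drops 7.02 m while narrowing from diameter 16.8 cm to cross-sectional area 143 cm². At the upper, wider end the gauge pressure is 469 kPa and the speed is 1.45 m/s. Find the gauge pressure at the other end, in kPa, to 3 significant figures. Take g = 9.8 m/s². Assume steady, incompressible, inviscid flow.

P₂ ≈ 524 kPa

The volume flow rate is constant, so v₂ = (A₁/A₂)v₁ = (222/143)·1.45 = 2.25 m/s.
Energy conservation along the streamline gives P₂ = P₁ − ½ρ(v₂² − v₁²) − ρg(h₂ − h₁).
P₂ = 469000 + ½·816·(1.45² − 2.25²) − 816·9.8·(−7.02) = 469000 + (-1200) − (-56100) = 524000 Pa.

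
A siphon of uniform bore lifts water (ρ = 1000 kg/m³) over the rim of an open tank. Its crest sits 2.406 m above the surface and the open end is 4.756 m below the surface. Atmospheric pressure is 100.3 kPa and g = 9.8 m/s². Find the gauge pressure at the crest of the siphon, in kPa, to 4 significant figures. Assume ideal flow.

The outlet speed comes from Torricelli: v = √(2g·4.756) = 9.655 m/s.
The bore is uniform, so the speed at the crest is the same v. Bernoulli surface→crest: P_atm = P_top + ½ρv² + ρg·h_top.
P_top = 100300 − ½·1000·9.655² − 1000·9.8·2.406 = 30110 Pa. So P_gauge = P_top − P_atm = -70190 Pa.

-70.19 kPa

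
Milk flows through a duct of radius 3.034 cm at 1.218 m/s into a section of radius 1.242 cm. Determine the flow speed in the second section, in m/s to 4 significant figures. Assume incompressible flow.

v₂ ≈ 7.268 m/s

Continuity gives A₁v₁ = A₂v₂, so v₂ = (28.92 cm²)/(4.846 cm²) × 1.218 m/s = 7.268 m/s.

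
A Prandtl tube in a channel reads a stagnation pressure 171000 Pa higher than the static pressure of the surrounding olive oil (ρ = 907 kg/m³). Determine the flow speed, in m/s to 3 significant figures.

v ≈ 19.4 m/s

The dynamic pressure equals the rise in static pressure at the stagnation point: ΔP = ½ρv².
v = √(2ΔP/ρ) = √(2·171000/907) = 19.4 m/s.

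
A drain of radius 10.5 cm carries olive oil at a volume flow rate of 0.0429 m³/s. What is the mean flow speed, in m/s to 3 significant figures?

Q = 0.0429 m³/s = 0.0429 m³/s.
v = Q/A = 0.0429 / 0.0346 = 1.24 m/s.

1.24 m/s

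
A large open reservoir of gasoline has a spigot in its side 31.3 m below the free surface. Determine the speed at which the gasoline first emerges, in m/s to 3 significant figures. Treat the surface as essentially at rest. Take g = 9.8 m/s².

v = 24.8 m/s

Torricelli's result v = √(2gh) gives v = √(2·9.8·31.3) = 24.8 m/s.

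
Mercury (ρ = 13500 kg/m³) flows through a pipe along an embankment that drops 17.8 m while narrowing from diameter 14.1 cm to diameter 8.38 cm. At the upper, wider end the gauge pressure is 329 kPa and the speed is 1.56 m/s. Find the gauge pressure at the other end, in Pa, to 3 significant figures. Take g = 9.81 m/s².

Continuity gives A₁v₁ = A₂v₂, so v₂ = (156 cm²)/(55.2 cm²) × 1.56 m/s = 4.42 m/s.
Energy conservation along the streamline gives P₂ = P₁ − ½ρ(v₂² − v₁²) − ρg(h₂ − h₁).
P₂ = 329000 + ½·13500·(1.56² − 4.42²) − 13500·9.81·(−17.8) = 329000 + (-115000) − (-2360000) = 2570000 Pa.

P₂ = 2570000 Pa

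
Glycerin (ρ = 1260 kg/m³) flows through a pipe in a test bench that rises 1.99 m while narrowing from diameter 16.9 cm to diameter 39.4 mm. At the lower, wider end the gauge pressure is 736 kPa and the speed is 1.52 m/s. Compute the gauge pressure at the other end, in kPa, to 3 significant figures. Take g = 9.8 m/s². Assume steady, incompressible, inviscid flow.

P₂ = 220 kPa

By continuity, v₂ = v₁·A₁/A₂ = 1.52·(224/12.2) = 28.0 m/s.
Energy conservation along the streamline gives P₂ = P₁ − ½ρ(v₂² − v₁²) − ρg(h₂ − h₁).
P₂ = 736000 + ½·1260·(1.52² − 28.0²) − 1260·9.8·(+1.99) = 736000 + (-491000) − (24600) = 220000 Pa.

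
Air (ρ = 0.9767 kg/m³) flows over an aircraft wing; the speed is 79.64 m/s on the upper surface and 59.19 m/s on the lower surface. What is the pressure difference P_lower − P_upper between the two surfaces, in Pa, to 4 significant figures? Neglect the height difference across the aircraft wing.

The pressure is lower where the speed is higher: ΔP = ½ρ(v_up² − v_low²).
ΔP = ½·0.9767·(79.64² − 59.19²) = 1386 Pa.

ΔP = 1386 Pa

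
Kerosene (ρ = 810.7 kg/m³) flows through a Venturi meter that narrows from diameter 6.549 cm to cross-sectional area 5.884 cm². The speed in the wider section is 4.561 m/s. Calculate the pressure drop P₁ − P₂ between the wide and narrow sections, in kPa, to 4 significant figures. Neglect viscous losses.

The volume flow rate is constant, so v₂ = (A₁/A₂)v₁ = (33.69/5.884)·4.561 = 26.11 m/s.
Along the horizontal streamline, P + ½ρv² is constant.
P₁ − P₂ = ½·810.7·(26.11² − 4.561²) = ½·810.7·661.0 = 267900 Pa.

ΔP ≈ 267.9 kPa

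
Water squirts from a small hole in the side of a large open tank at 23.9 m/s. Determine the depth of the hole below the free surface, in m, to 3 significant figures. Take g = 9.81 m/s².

Torricelli: v = √(2gh), so h = v²/(2g).
h = 23.9²/(2·9.81) = 571/19.62 = 29.1 m.

h ≈ 29.1 m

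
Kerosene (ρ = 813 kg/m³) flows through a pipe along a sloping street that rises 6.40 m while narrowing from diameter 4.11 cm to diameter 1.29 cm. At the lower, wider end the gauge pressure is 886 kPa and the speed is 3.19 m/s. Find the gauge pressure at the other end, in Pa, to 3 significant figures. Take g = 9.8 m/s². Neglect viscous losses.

413000 Pa

The volume flow rate is constant, so v₂ = (A₁/A₂)v₁ = (13.3/1.31)·3.19 = 32.4 m/s.
Bernoulli: P₁ + ½ρv₁² + ρg h₁ = P₂ + ½ρv₂² + ρg h₂, so P₂ = P₁ + ½ρ(v₁² − v₂²) − ρg(h₂ − h₁).
P₂ = 886000 + ½·813·(3.19² − 32.4²) − 813·9.8·(+6.40) = 886000 + (-422000) − (51000) = 413000 Pa.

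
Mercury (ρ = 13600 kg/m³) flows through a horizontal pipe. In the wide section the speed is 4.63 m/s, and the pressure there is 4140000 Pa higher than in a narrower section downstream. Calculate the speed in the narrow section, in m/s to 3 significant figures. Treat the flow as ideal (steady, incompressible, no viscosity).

Horizontal Bernoulli: P₁ + ½ρv₁² = P₂ + ½ρv₂², so v₂² = v₁² + 2(P₁ − P₂)/ρ.
v₂ = √(4.63² + 2·4140000/13600) = √(21.4 + 609) = 25.1 m/s.

v₂ ≈ 25.1 m/s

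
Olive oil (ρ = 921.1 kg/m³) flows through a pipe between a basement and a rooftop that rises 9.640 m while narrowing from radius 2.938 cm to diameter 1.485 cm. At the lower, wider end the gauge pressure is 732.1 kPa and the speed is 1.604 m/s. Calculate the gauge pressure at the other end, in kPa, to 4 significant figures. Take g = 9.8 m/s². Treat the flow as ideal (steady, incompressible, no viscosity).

P₂ ≈ 355.8 kPa

Continuity gives A₁v₁ = A₂v₂, so v₂ = (27.12 cm²)/(1.732 cm²) × 1.604 m/s = 25.11 m/s.
Energy conservation along the streamline gives P₂ = P₁ − ½ρ(v₂² − v₁²) − ρg(h₂ − h₁).
P₂ = 732100 + ½·921.1·(1.604² − 25.11²) − 921.1·9.8·(+9.640) = 732100 + (-289300) − (87020) = 355800 Pa.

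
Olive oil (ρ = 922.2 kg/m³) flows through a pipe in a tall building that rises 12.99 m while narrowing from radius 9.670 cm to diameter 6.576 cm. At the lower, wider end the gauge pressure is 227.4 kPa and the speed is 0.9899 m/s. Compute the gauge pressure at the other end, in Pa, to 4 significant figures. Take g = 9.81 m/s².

P₂ ≈ 76530 Pa

Mass conservation (A₁v₁ = A₂v₂) gives v₂ = 0.9899 × 293.8/33.96 = 8.562 m/s.
Bernoulli: P₁ + ½ρv₁² + ρg h₁ = P₂ + ½ρv₂² + ρg h₂, so P₂ = P₁ + ½ρ(v₁² − v₂²) − ρg(h₂ − h₁).
P₂ = 227400 + ½·922.2·(0.9899² − 8.562²) − 922.2·9.81·(+12.99) = 227400 + (-33350) − (117500) = 76530 Pa.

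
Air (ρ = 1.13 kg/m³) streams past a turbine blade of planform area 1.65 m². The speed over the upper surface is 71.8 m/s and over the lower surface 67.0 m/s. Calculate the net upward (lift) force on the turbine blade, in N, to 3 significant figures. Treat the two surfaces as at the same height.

F = 621 N

With equal heights on the two surfaces, Bernoulli gives P_lower − P_upper = ½ρ(v_upper² − v_lower²).
ΔP = ½·1.13·(71.8² − 67.0²) = 376 Pa.
Lift = ΔP · A = 376 × 1.65 = 621 N.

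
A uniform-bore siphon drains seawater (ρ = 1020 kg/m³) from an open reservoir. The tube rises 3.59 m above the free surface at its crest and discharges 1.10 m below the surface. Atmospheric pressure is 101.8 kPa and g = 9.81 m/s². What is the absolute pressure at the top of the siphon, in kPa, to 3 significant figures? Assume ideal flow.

Bernoulli surface→outlet gives ½v² = g·h_out, so v = √(2·9.81·1.10) = 4.65 m/s.
Continuity keeps v the same throughout the tube; from surface to crest, P_atm + 0 = P_top + ½ρv² + ρg·h_top.
P_top = 101800 − ½·1020·4.65² − 1020·9.81·3.59 = 54900 Pa.

P_top = 54.9 kPa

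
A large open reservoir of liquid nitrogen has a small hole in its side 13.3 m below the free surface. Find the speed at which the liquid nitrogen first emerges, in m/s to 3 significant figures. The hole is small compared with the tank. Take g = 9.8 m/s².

The surface is effectively still and both ends are open, so ½v² = gh and v = √(2·9.8·13.3) = 16.1 m/s.

v = 16.1 m/s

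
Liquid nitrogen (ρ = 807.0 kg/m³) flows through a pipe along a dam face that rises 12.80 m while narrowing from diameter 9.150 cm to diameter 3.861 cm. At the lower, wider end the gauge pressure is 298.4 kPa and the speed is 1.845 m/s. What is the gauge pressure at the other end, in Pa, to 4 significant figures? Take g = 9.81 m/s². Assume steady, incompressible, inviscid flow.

P₂ = 155100 Pa

The volume flow rate is constant, so v₂ = (A₁/A₂)v₁ = (65.76/11.71)·1.845 = 10.36 m/s.
Energy conservation along the streamline gives P₂ = P₁ − ½ρ(v₂² − v₁²) − ρg(h₂ − h₁).
P₂ = 298400 + ½·807.0·(1.845² − 10.36²) − 807.0·9.81·(+12.80) = 298400 + (-41950) − (101300) = 155100 Pa.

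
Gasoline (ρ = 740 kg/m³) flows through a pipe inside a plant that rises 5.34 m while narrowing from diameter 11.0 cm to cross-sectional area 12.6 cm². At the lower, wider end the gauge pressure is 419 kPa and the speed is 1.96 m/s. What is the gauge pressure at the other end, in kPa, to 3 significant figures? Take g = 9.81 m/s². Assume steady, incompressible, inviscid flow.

By continuity, v₂ = v₁·A₁/A₂ = 1.96·(95.0/12.6) = 14.8 m/s.
Applying Bernoulli between the two ends and solving for P₂: P₂ = P₁ + ½ρ(v₁² − v₂²) − ρgΔh.
P₂ = 419000 + ½·740·(1.96² − 14.8²) − 740·9.81·(+5.34) = 419000 + (-79400) − (38800) = 301000 Pa.

P₂ ≈ 301 kPa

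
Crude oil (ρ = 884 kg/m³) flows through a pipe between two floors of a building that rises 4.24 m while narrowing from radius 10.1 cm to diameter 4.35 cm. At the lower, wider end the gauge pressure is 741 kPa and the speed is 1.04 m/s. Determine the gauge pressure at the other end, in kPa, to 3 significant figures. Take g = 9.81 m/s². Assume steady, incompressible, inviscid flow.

Continuity gives A₁v₁ = A₂v₂, so v₂ = (320 cm²)/(14.9 cm²) × 1.04 m/s = 22.4 m/s.
Applying Bernoulli between the two ends and solving for P₂: P₂ = P₁ + ½ρ(v₁² − v₂²) − ρgΔh.
P₂ = 741000 + ½·884·(1.04² − 22.4²) − 884·9.81·(+4.24) = 741000 + (-222000) − (36800) = 482000 Pa.

482 kPa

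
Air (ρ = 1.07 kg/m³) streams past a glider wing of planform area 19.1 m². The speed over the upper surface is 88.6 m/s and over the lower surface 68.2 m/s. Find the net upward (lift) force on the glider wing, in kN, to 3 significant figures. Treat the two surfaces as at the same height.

From P + ½ρv² = const at equal height, P_low − P_up = ½ρ(v_up² − v_low²).
ΔP = ½·1.07·(88.6² − 68.2²) = 1710 Pa.
Lift = ΔP · A = 1710 × 19.1 = 32700 N.

F ≈ 32.7 kN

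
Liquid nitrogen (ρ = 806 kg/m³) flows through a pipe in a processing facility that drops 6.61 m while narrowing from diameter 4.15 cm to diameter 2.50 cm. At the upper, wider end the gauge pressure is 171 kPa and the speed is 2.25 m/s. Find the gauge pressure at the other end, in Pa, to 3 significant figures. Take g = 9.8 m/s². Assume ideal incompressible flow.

210000 Pa

Continuity gives A₁v₁ = A₂v₂, so v₂ = (13.5 cm²)/(4.91 cm²) × 2.25 m/s = 6.20 m/s.
Energy conservation along the streamline gives P₂ = P₁ − ½ρ(v₂² − v₁²) − ρg(h₂ − h₁).
P₂ = 171000 + ½·806·(2.25² − 6.20²) − 806·9.8·(−6.61) = 171000 + (-13500) − (-52200) = 210000 Pa.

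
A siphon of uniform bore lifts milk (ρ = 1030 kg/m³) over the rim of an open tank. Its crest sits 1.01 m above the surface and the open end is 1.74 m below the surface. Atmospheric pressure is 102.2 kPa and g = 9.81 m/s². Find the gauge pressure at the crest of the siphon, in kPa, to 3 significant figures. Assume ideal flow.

The outlet speed comes from Torricelli: v = √(2g·1.74) = 5.84 m/s.
The bore is uniform, so the speed at the crest is the same v. Bernoulli surface→crest: P_atm = P_top + ½ρv² + ρg·h_top.
P_top = 102200 − ½·1030·5.84² − 1030·9.81·1.01 = 74400 Pa. So P_gauge = P_top − P_atm = -27800 Pa.

-27.8 kPa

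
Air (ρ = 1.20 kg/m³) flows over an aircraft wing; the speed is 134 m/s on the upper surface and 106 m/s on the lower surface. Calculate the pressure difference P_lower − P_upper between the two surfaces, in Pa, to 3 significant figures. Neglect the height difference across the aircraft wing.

The pressure is lower where the speed is higher: ΔP = ½ρ(v_up² − v_low²).
ΔP = ½·1.20·(134² − 106²) = 4030 Pa.

ΔP = 4030 Pa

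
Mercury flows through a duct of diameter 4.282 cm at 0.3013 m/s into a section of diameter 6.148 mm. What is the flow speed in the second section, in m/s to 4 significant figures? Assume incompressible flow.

The volume flow rate is constant, so v₂ = (A₁/A₂)v₁ = (14.40/0.2969)·0.3013 = 14.62 m/s.

v₂ = 14.62 m/s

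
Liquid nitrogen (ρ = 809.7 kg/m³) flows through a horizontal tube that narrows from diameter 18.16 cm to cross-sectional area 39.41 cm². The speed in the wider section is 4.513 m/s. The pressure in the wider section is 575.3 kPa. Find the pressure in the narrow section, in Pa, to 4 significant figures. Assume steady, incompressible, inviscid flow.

227400 Pa

By continuity, v₂ = v₁·A₁/A₂ = 4.513·(259.0/39.41) = 29.66 m/s.
Along the horizontal streamline, P + ½ρv² is constant.
P₂ = P₁ − ½ρ(v₂² − v₁²) = 575300 − ½·809.7·(29.66² − 4.513²) = 575300 − 347900 = 227400 Pa.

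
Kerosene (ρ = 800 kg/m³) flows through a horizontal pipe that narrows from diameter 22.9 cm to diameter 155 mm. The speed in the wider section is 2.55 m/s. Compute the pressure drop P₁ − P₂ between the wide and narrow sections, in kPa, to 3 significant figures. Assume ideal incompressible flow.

ΔP ≈ 9.79 kPa

Continuity gives A₁v₁ = A₂v₂, so v₂ = (412 cm²)/(189 cm²) × 2.55 m/s = 5.57 m/s.
With no height change, Bernoulli's equation is P₁ + ½ρv₁² = P₂ + ½ρv₂².
P₁ − P₂ = ½·800·(5.57² − 2.55²) = ½·800·24.5 = 9790 Pa.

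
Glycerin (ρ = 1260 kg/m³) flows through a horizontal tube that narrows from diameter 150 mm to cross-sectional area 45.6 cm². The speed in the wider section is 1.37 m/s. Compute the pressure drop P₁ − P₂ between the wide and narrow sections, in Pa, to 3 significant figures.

Continuity gives A₁v₁ = A₂v₂, so v₂ = (177 cm²)/(45.6 cm²) × 1.37 m/s = 5.31 m/s.
The pipe is horizontal, so Bernoulli reduces to P₁ + ½ρv₁² = P₂ + ½ρv₂².
P₁ − P₂ = ½·1260·(5.31² − 1.37²) = ½·1260·26.3 = 16600 Pa.

ΔP ≈ 16600 Pa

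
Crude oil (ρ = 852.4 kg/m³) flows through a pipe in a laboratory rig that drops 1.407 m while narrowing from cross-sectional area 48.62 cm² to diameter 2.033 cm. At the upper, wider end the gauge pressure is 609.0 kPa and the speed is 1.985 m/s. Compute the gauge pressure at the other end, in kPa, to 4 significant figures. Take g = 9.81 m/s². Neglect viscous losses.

By continuity, v₂ = v₁·A₁/A₂ = 1.985·(48.62/3.246) = 29.73 m/s.
Applying Bernoulli between the two ends and solving for P₂: P₂ = P₁ + ½ρ(v₁² − v₂²) − ρgΔh.
P₂ = 609000 + ½·852.4·(1.985² − 29.73²) − 852.4·9.81·(−1.407) = 609000 + (-375100) − (-11770) = 245700 Pa.

245.7 kPa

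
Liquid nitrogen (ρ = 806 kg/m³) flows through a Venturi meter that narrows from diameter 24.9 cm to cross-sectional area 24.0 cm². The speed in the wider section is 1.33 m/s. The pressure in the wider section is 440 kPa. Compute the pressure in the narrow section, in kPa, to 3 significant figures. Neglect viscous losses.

P₂ = 147 kPa

Continuity gives A₁v₁ = A₂v₂, so v₂ = (487 cm²)/(24.0 cm²) × 1.33 m/s = 27.0 m/s.
With no height change, Bernoulli's equation is P₁ + ½ρv₁² = P₂ + ½ρv₂².
P₂ = P₁ − ½ρ(v₂² − v₁²) = 440000 − ½·806·(27.0² − 1.33²) = 440000 − 293000 = 147000 Pa.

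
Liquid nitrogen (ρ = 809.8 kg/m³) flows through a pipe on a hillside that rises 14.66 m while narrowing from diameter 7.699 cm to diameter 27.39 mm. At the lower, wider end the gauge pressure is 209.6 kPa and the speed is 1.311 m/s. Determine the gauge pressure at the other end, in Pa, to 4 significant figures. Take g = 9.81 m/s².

50390 Pa

Mass conservation (A₁v₁ = A₂v₂) gives v₂ = 1.311 × 46.55/5.892 = 10.36 m/s.
Bernoulli: P₁ + ½ρv₁² + ρg h₁ = P₂ + ½ρv₂² + ρg h₂, so P₂ = P₁ + ½ρ(v₁² − v₂²) − ρg(h₂ − h₁).
P₂ = 209600 + ½·809.8·(1.311² − 10.36²) − 809.8·9.81·(+14.66) = 209600 + (-42750) − (116500) = 50390 Pa.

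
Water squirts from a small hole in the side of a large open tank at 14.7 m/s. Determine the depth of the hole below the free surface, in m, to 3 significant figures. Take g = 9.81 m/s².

h = 11.0 m

Torricelli: v = √(2gh), so h = v²/(2g).
h = 14.7²/(2·9.81) = 216/19.62 = 11.0 m.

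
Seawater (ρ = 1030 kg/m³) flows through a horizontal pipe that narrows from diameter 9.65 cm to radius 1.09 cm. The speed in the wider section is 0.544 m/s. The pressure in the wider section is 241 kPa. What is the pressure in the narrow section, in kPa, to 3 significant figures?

The volume flow rate is constant, so v₂ = (A₁/A₂)v₁ = (73.1/3.73)·0.544 = 10.7 m/s.
Along the horizontal streamline, P + ½ρv² is constant.
P₂ = P₁ − ½ρ(v₂² − v₁²) = 241000 − ½·1030·(10.7² − 0.544²) = 241000 − 58400 = 183000 Pa.

183 kPa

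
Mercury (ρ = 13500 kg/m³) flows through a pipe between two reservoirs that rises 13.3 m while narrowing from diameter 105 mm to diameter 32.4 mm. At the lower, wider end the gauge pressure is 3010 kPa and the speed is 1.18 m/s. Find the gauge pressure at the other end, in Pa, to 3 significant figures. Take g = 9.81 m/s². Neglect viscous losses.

P₂ = 221000 Pa

By continuity, v₂ = v₁·A₁/A₂ = 1.18·(86.6/8.24) = 12.4 m/s.
Energy conservation along the streamline gives P₂ = P₁ − ½ρ(v₂² − v₁²) − ρg(h₂ − h₁).
P₂ = 3010000 + ½·13500·(1.18² − 12.4²) − 13500·9.81·(+13.3) = 3010000 + (-1030000) − (1760000) = 221000 Pa.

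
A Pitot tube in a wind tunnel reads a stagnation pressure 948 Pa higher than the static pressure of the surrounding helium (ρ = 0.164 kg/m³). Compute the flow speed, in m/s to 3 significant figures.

At the stagnation point the flow is brought to rest, so Bernoulli gives P_stag − P_static = ½ρv².
v = √(2ΔP/ρ) = √(2·948/0.164) = 108 m/s.

108 m/s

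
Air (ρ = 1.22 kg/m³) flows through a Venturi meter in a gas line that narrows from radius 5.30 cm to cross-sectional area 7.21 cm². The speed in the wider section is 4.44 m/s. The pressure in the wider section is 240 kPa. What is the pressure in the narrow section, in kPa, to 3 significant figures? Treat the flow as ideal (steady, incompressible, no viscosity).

The volume flow rate is constant, so v₂ = (A₁/A₂)v₁ = (88.2/7.21)·4.44 = 54.3 m/s.
The pipe is horizontal, so Bernoulli reduces to P₁ + ½ρv₁² = P₂ + ½ρv₂².
P₂ = P₁ − ½ρ(v₂² − v₁²) = 240000 − ½·1.22·(54.3² − 4.44²) = 240000 − 1790 = 238000 Pa.

P₂ = 238 kPa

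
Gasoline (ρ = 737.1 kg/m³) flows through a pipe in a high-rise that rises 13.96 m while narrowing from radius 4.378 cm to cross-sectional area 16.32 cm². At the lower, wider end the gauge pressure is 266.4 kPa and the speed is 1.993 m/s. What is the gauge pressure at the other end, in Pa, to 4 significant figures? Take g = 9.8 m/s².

P₂ ≈ 147100 Pa

Mass conservation (A₁v₁ = A₂v₂) gives v₂ = 1.993 × 60.21/16.32 = 7.353 m/s.
Applying Bernoulli between the two ends and solving for P₂: P₂ = P₁ + ½ρ(v₁² − v₂²) − ρgΔh.
P₂ = 266400 + ½·737.1·(1.993² − 7.353²) − 737.1·9.8·(+13.96) = 266400 + (-18460) − (100800) = 147100 Pa.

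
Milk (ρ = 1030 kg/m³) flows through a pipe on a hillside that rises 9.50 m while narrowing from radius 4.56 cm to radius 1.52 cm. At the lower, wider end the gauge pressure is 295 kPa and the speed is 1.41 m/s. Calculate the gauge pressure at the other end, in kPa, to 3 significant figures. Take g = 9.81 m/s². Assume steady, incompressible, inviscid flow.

P₂ ≈ 117 kPa

Mass conservation (A₁v₁ = A₂v₂) gives v₂ = 1.41 × 65.3/7.26 = 12.7 m/s.
Applying Bernoulli between the two ends and solving for P₂: P₂ = P₁ + ½ρ(v₁² − v₂²) − ρgΔh.
P₂ = 295000 + ½·1030·(1.41² − 12.7²) − 1030·9.81·(+9.50) = 295000 + (-81900) − (96000) = 117000 Pa.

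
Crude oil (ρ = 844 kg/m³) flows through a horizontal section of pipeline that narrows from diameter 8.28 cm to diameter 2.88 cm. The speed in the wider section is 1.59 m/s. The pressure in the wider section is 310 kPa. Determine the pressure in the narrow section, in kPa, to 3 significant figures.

Continuity gives A₁v₁ = A₂v₂, so v₂ = (53.8 cm²)/(6.51 cm²) × 1.59 m/s = 13.1 m/s.
Bernoulli (h₁ = h₂): P₁ − P₂ = ½ρ(v₂² − v₁²).
P₂ = P₁ − ½ρ(v₂² − v₁²) = 310000 − ½·844·(13.1² − 1.59²) = 310000 − 71800 = 238000 Pa.

P₂ = 238 kPa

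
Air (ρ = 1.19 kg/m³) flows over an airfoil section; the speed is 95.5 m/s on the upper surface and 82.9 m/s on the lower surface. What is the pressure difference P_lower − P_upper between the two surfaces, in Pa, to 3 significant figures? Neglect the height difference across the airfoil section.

The pressure is lower where the speed is higher: ΔP = ½ρ(v_up² − v_low²).
ΔP = ½·1.19·(95.5² − 82.9²) = 1340 Pa.

ΔP ≈ 1340 Pa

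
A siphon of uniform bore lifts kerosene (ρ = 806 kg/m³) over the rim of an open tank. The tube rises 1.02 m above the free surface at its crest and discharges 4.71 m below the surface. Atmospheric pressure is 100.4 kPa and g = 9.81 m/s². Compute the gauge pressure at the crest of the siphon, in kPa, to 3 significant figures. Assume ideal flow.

The outlet speed comes from Torricelli: v = √(2g·4.71) = 9.61 m/s.
With constant cross-section the crest speed equals v; applying Bernoulli from the surface up to the crest, P_top = P_atm − ½ρv² − ρg·h_top.
P_top = 100400 − ½·806·9.61² − 806·9.81·1.02 = 55100 Pa. So P_gauge = P_top − P_atm = -45300 Pa.

P_gauge = -45.3 kPa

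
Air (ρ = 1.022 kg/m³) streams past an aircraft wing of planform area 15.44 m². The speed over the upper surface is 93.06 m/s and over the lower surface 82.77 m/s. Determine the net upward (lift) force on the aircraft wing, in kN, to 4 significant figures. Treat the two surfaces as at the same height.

The faster flow above has the lower pressure; Bernoulli (same height) gives ΔP = ½ρ(v_up² − v_low²).
ΔP = ½·1.022·(93.06² − 82.77²) = 924.5 Pa.
Lift = ΔP · A = 924.5 × 15.44 = 14280 N.

F ≈ 14.28 kN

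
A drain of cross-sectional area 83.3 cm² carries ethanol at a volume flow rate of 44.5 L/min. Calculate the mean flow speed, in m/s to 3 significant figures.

v ≈ 0.0890 m/s

Q = 44.5 L/min = 0.000742 m³/s.
v = Q/A = 0.000742 / 0.00833 = 0.0890 m/s.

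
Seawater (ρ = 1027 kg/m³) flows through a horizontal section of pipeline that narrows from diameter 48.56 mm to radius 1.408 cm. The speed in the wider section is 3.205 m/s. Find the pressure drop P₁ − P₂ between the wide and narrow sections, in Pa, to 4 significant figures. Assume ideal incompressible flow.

ΔP ≈ 41370 Pa

By continuity, v₂ = v₁·A₁/A₂ = 3.205·(18.52/6.228) = 9.531 m/s.
Along the horizontal streamline, P + ½ρv² is constant.
P₁ − P₂ = ½·1027·(9.531² − 3.205²) = ½·1027·80.56 = 41370 Pa.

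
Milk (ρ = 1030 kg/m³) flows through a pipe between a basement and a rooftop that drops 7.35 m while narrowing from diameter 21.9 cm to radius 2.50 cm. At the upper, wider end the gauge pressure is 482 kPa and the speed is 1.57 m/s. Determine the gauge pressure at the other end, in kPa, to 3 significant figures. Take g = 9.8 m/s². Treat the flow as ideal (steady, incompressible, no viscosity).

P₂ = 90.3 kPa

Continuity gives A₁v₁ = A₂v₂, so v₂ = (377 cm²)/(19.6 cm²) × 1.57 m/s = 30.1 m/s.
Applying Bernoulli between the two ends and solving for P₂: P₂ = P₁ + ½ρ(v₁² − v₂²) − ρgΔh.
P₂ = 482000 + ½·1030·(1.57² − 30.1²) − 1030·9.8·(−7.35) = 482000 + (-466000) − (-74200) = 90300 Pa.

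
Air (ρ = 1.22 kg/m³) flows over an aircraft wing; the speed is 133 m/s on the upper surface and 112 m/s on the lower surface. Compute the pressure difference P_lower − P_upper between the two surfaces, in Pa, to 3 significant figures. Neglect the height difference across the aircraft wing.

ΔP ≈ 3140 Pa

With negligible Δh, P + ½ρv² is constant, so P_low − P_up = ½ρ(v_up² − v_low²).
ΔP = ½·1.22·(133² − 112²) = 3140 Pa.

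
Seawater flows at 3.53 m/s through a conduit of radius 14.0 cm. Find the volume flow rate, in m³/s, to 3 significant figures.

Q = A·v = 0.0616 m² × 3.53 m/s = 0.217 m³/s.

Q ≈ 0.217 m³/s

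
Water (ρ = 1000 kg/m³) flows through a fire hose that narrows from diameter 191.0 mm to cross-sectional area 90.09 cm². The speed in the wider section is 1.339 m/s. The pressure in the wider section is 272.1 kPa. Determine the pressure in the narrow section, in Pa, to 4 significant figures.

P₂ = 263900 Pa

The volume flow rate is constant, so v₂ = (A₁/A₂)v₁ = (286.5/90.09)·1.339 = 4.259 m/s.
With no height change, Bernoulli's equation is P₁ + ½ρv₁² = P₂ + ½ρv₂².
P₂ = P₁ − ½ρ(v₂² − v₁²) = 272100 − ½·1000·(4.259² − 1.339²) = 272100 − 8171 = 263900 Pa.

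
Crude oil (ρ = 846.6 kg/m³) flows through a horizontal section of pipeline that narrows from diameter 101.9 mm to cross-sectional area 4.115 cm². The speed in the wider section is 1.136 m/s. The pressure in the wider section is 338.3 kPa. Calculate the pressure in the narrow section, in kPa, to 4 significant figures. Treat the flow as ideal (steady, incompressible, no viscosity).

P₂ = 124.3 kPa

The volume flow rate is constant, so v₂ = (A₁/A₂)v₁ = (81.55/4.115)·1.136 = 22.51 m/s.
With no height change, Bernoulli's equation is P₁ + ½ρv₁² = P₂ + ½ρv₂².
P₂ = P₁ − ½ρ(v₂² − v₁²) = 338300 − ½·846.6·(22.51² − 1.136²) = 338300 − 214000 = 124300 Pa.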